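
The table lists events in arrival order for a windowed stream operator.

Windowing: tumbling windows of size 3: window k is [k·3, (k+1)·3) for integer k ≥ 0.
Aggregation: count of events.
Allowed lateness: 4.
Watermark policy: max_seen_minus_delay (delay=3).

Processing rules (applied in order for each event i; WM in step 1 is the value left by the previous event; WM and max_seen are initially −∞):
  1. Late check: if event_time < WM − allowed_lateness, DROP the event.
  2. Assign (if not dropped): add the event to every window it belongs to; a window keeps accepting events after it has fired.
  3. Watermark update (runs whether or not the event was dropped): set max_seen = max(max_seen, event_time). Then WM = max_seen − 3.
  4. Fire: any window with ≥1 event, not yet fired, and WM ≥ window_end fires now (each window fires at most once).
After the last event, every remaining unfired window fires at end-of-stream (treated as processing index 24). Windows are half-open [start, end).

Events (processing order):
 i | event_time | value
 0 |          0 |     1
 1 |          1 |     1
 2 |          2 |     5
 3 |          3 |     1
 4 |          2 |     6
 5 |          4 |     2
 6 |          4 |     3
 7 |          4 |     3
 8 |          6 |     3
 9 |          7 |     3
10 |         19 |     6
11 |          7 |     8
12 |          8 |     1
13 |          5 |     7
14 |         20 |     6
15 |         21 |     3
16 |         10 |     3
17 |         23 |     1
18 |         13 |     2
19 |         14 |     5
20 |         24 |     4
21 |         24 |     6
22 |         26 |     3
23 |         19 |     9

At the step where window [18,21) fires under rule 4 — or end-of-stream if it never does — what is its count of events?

2

i=0 t=0 v=1: → [0,3); WM=-3
i=1 t=1 v=1: → [0,3); WM=-2
i=2 t=2 v=5: → [0,3); WM=-1
i=3 t=3 v=1: → [3,6); WM=0
i=4 t=2 v=6: → [0,3); WM=0
i=5 t=4 v=2: → [3,6); WM=1
i=6 t=4 v=3: → [3,6); WM=1
i=7 t=4 v=3: → [3,6); WM=1
i=8 t=6 v=3: → [6,9); WM=3; [0,3) fires=4
i=9 t=7 v=3: → [6,9); WM=4
i=10 t=19 v=6: → [18,21); WM=16; [3,6) fires=4 [6,9) fires=2
i=11 t=7 v=8: DROP (t<16-4); WM=16
i=12 t=8 v=1: DROP (t<16-4); WM=16
i=13 t=5 v=7: DROP (t<16-4); WM=16
i=14 t=20 v=6: → [18,21); WM=17
i=15 t=21 v=3: → [21,24); WM=18
i=16 t=10 v=3: DROP (t<18-4); WM=18
i=17 t=23 v=1: → [21,24); WM=20
i=18 t=13 v=2: DROP (t<20-4); WM=20
i=19 t=14 v=5: DROP (t<20-4); WM=20
i=20 t=24 v=4: → [24,27); WM=21; [18,21) fires=2
i=21 t=24 v=6: → [24,27); WM=21
i=22 t=26 v=3: → [24,27); WM=23
i=23 t=19 v=9: → [18,21); WM=23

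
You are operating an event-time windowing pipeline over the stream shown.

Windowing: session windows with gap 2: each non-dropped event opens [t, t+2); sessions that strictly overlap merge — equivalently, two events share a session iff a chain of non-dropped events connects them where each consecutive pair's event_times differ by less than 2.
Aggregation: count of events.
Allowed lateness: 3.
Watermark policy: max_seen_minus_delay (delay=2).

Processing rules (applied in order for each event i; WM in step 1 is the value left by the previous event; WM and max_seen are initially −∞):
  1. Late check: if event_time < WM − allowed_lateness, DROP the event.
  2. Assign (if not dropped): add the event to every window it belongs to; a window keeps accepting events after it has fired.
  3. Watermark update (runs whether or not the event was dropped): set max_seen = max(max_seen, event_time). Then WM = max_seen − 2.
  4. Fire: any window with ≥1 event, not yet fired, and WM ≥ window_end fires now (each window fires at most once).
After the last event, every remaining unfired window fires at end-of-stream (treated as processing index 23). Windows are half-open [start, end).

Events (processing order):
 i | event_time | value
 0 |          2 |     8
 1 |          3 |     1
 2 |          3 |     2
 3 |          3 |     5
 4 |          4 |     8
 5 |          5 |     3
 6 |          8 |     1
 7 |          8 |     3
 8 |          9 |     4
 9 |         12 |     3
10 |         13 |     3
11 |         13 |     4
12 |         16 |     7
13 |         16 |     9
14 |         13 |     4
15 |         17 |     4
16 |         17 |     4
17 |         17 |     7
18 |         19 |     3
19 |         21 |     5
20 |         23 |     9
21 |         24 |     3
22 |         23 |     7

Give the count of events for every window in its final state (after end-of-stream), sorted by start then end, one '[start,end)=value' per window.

[2,7)=6 [8,11)=3 [12,15)=4 [16,19)=5 [19,21)=1 [21,23)=1 [23,26)=3

i=0 t=2 v=8: → [2,4); WM=0
i=1 t=3 v=1: → [2,5); WM=1
i=2 t=3 v=2: → [2,5); WM=1
i=3 t=3 v=5: → [2,5); WM=1
i=4 t=4 v=8: → [2,6); WM=2
i=5 t=5 v=3: → [2,7); WM=3
i=6 t=8 v=1: → [8,10); WM=6
i=7 t=8 v=3: → [8,10); WM=6
i=8 t=9 v=4: → [8,11); WM=7
i=9 t=12 v=3: → [12,14); WM=10
i=10 t=13 v=3: → [12,15); WM=11
i=11 t=13 v=4: → [12,15); WM=11
i=12 t=16 v=7: → [16,18); WM=14
i=13 t=16 v=9: → [16,18); WM=14
i=14 t=13 v=4: → [12,15); WM=14
i=15 t=17 v=4: → [16,19); WM=15
i=16 t=17 v=4: → [16,19); WM=15
i=17 t=17 v=7: → [16,19); WM=15
i=18 t=19 v=3: → [19,21); WM=17
i=19 t=21 v=5: → [21,23); WM=19
i=20 t=23 v=9: → [23,25); WM=21
i=21 t=24 v=3: → [23,26); WM=22
i=22 t=23 v=7: → [23,26); WM=22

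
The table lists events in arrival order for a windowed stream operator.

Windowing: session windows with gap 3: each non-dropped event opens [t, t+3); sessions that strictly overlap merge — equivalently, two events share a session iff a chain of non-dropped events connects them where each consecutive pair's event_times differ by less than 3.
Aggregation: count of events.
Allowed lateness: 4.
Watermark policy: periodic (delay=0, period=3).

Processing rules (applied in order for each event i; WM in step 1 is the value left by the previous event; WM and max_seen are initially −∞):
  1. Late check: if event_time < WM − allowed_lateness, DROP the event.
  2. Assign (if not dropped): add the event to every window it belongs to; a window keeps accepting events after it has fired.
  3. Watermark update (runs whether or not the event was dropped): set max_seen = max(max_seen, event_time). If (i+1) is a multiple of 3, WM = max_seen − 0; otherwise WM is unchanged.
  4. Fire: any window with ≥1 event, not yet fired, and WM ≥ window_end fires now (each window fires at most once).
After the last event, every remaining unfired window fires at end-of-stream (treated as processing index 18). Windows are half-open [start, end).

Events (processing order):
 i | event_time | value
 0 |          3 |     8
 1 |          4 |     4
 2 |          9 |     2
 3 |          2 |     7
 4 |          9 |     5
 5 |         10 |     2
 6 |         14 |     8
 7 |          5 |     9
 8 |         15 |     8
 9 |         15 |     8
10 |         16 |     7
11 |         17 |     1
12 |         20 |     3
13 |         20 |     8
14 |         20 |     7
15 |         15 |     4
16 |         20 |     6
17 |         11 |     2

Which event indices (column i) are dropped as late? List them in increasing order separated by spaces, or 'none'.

i=0 t=3 v=8: → [3,6); WM=−∞
i=1 t=4 v=4: → [3,7); WM=−∞
i=2 t=9 v=2: → [9,12); WM=9
i=3 t=2 v=7: DROP (t<9-4); WM=9
i=4 t=9 v=5: → [9,12); WM=9
i=5 t=10 v=2: → [9,13); WM=10
i=6 t=14 v=8: → [14,17); WM=10
i=7 t=5 v=9: DROP (t<10-4); WM=10
i=8 t=15 v=8: → [14,18); WM=15
i=9 t=15 v=8: → [14,18); WM=15
i=10 t=16 v=7: → [14,19); WM=15
i=11 t=17 v=1: → [14,20); WM=17
i=12 t=20 v=3: → [20,23); WM=17
i=13 t=20 v=8: → [20,23); WM=17
i=14 t=20 v=7: → [20,23); WM=20
i=15 t=15 v=4: DROP (t<20-4); WM=20
i=16 t=20 v=6: → [20,23); WM=20
i=17 t=11 v=2: DROP (t<20-4); WM=20

3 7 15 17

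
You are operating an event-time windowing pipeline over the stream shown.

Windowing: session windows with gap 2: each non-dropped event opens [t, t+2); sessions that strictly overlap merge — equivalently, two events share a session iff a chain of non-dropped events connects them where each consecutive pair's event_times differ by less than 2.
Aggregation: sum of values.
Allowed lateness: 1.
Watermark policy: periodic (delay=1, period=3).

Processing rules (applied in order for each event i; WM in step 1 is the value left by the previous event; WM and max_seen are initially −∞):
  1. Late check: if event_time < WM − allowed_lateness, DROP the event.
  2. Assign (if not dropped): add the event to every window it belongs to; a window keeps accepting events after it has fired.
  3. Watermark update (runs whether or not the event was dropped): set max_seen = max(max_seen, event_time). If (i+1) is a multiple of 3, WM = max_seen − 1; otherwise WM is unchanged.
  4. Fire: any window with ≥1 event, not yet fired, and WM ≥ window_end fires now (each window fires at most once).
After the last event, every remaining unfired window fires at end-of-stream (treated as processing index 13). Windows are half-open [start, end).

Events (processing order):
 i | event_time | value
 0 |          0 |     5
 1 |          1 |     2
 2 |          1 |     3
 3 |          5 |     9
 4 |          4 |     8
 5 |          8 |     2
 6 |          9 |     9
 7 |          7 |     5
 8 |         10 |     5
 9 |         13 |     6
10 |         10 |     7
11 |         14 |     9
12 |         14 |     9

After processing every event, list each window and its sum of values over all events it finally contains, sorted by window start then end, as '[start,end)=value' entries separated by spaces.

[0,3)=10 [4,7)=17 [7,12)=28 [13,16)=24

i=0 t=0 v=5: → [0,2); WM=−∞
i=1 t=1 v=2: → [0,3); WM=−∞
i=2 t=1 v=3: → [0,3); WM=0
i=3 t=5 v=9: → [5,7); WM=0
i=4 t=4 v=8: → [4,7); WM=0
i=5 t=8 v=2: → [8,10); WM=7
i=6 t=9 v=9: → [8,11); WM=7
i=7 t=7 v=5: → [7,11); WM=7
i=8 t=10 v=5: → [7,12); WM=9
i=9 t=13 v=6: → [13,15); WM=9
i=10 t=10 v=7: → [7,12); WM=9
i=11 t=14 v=9: → [13,16); WM=13
i=12 t=14 v=9: → [13,16); WM=13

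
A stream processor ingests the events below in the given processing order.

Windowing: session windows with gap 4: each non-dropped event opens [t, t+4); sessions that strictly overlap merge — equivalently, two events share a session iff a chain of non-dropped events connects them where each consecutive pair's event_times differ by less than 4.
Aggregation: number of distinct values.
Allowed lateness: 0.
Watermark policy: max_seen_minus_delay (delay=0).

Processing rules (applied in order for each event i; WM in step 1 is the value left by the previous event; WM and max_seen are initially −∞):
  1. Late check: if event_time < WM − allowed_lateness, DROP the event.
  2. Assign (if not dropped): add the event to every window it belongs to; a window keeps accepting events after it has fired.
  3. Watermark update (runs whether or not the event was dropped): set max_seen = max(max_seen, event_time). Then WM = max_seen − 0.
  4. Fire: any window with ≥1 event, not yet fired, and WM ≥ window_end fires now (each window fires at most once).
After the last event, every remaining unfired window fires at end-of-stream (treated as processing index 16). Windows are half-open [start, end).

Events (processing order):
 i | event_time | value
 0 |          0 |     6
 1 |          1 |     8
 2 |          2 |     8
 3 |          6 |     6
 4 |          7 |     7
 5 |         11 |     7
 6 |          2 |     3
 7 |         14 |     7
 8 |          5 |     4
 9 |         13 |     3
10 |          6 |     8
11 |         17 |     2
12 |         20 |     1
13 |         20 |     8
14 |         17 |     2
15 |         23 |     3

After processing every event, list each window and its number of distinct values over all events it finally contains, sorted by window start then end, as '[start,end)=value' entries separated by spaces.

i=0 t=0 v=6: → [0,4); WM=0
i=1 t=1 v=8: → [0,5); WM=1
i=2 t=2 v=8: → [0,6); WM=2
i=3 t=6 v=6: → [6,10); WM=6
i=4 t=7 v=7: → [6,11); WM=7
i=5 t=11 v=7: → [11,15); WM=11
i=6 t=2 v=3: DROP (t<11-0); WM=11
i=7 t=14 v=7: → [11,18); WM=14
i=8 t=5 v=4: DROP (t<14-0); WM=14
i=9 t=13 v=3: DROP (t<14-0); WM=14
i=10 t=6 v=8: DROP (t<14-0); WM=14
i=11 t=17 v=2: → [11,21); WM=17
i=12 t=20 v=1: → [11,24); WM=20
i=13 t=20 v=8: → [11,24); WM=20
i=14 t=17 v=2: DROP (t<20-0); WM=20
i=15 t=23 v=3: → [11,27); WM=23

[0,6)=2 [6,11)=2 [11,27)=5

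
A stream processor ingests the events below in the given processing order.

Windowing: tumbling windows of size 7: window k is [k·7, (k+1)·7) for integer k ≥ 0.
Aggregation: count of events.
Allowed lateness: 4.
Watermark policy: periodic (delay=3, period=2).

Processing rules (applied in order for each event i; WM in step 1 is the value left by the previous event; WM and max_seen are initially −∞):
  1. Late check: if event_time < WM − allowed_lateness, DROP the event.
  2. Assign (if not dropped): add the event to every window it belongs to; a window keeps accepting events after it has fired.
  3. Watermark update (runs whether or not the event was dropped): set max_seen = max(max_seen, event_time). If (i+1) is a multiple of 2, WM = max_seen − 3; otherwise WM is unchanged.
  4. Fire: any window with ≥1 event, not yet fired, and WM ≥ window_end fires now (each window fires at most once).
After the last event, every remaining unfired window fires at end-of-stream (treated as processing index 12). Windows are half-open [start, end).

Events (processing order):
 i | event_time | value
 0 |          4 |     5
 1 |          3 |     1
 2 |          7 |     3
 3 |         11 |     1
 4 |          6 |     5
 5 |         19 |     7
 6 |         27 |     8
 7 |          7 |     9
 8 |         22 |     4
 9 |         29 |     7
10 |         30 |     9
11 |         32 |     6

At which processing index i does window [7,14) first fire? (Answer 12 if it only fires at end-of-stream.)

i=0 t=4 v=5: → [0,7); WM=−∞
i=1 t=3 v=1: → [0,7); WM=1
i=2 t=7 v=3: → [7,14); WM=1
i=3 t=11 v=1: → [7,14); WM=8; [0,7) fires=2
i=4 t=6 v=5: → [0,7); WM=8
i=5 t=19 v=7: → [14,21); WM=16; [7,14) fires=2
i=6 t=27 v=8: → [21,28); WM=16
i=7 t=7 v=9: DROP (t<16-4); WM=24; [14,21) fires=1
i=8 t=22 v=4: → [21,28); WM=24
i=9 t=29 v=7: → [28,35); WM=26
i=10 t=30 v=9: → [28,35); WM=26
i=11 t=32 v=6: → [28,35); WM=29; [21,28) fires=2

5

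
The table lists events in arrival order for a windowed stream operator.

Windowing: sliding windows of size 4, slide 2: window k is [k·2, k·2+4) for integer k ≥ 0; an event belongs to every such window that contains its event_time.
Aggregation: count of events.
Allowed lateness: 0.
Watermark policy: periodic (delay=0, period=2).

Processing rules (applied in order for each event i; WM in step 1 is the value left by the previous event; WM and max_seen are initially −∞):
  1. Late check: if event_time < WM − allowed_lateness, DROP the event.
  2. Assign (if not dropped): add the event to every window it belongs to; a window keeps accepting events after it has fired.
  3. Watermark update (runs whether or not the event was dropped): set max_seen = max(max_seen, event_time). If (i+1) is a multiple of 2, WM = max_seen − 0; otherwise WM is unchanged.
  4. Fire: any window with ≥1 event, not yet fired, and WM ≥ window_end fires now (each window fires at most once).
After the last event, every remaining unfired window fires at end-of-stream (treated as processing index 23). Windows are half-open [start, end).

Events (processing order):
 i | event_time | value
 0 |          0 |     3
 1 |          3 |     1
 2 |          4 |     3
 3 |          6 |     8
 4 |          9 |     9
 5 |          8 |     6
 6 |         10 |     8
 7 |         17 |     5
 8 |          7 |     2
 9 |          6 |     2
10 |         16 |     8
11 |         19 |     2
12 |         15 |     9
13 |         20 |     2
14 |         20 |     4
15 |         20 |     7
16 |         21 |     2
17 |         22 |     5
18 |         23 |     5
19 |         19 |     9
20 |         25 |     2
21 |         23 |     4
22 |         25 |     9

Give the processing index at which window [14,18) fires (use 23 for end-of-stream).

i=0 t=0 v=3: → [0,4); WM=−∞
i=1 t=3 v=1: → [2,6),[0,4); WM=3
i=2 t=4 v=3: → [4,8),[2,6); WM=3
i=3 t=6 v=8: → [6,10),[4,8); WM=6; [0,4) fires=2 [2,6) fires=2
i=4 t=9 v=9: → [8,12),[6,10); WM=6
i=5 t=8 v=6: → [8,12),[6,10); WM=9; [4,8) fires=2
i=6 t=10 v=8: → [10,14),[8,12); WM=9
i=7 t=17 v=5: → [16,20),[14,18); WM=17; [6,10) fires=3 [8,12) fires=3 [10,14) fires=1
i=8 t=7 v=2: DROP (t<17-0); WM=17
i=9 t=6 v=2: DROP (t<17-0); WM=17
i=10 t=16 v=8: DROP (t<17-0); WM=17
i=11 t=19 v=2: → [18,22),[16,20); WM=19; [14,18) fires=1
i=12 t=15 v=9: DROP (t<19-0); WM=19
i=13 t=20 v=2: → [20,24),[18,22); WM=20; [16,20) fires=2
i=14 t=20 v=4: → [20,24),[18,22); WM=20
i=15 t=20 v=7: → [20,24),[18,22); WM=20
i=16 t=21 v=2: → [20,24),[18,22); WM=20
i=17 t=22 v=5: → [22,26),[20,24); WM=22; [18,22) fires=5
i=18 t=23 v=5: → [22,26),[20,24); WM=22
i=19 t=19 v=9: DROP (t<22-0); WM=23
i=20 t=25 v=2: → [24,28),[22,26); WM=23
i=21 t=23 v=4: → [22,26),[20,24); WM=25; [20,24) fires=7
i=22 t=25 v=9: → [24,28),[22,26); WM=25

11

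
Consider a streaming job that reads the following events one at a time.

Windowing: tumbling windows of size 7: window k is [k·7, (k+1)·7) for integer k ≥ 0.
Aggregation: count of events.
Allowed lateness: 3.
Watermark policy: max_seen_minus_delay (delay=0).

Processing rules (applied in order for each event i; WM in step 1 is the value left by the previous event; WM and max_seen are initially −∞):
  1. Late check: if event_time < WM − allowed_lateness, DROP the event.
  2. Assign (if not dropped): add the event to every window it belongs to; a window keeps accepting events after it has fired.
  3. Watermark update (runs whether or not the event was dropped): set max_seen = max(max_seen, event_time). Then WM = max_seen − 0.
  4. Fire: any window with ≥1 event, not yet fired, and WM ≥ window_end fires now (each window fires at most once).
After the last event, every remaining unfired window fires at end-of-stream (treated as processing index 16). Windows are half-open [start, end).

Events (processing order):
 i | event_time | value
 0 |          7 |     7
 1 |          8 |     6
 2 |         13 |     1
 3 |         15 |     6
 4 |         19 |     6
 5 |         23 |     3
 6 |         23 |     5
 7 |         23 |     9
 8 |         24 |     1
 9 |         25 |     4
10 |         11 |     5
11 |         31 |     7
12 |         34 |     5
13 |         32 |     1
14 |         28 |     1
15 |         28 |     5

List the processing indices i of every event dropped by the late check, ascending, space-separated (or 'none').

i=0 t=7 v=7: → [7,14); WM=7
i=1 t=8 v=6: → [7,14); WM=8
i=2 t=13 v=1: → [7,14); WM=13
i=3 t=15 v=6: → [14,21); WM=15; [7,14) fires=3
i=4 t=19 v=6: → [14,21); WM=19
i=5 t=23 v=3: → [21,28); WM=23; [14,21) fires=2
i=6 t=23 v=5: → [21,28); WM=23
i=7 t=23 v=9: → [21,28); WM=23
i=8 t=24 v=1: → [21,28); WM=24
i=9 t=25 v=4: → [21,28); WM=25
i=10 t=11 v=5: DROP (t<25-3); WM=25
i=11 t=31 v=7: → [28,35); WM=31; [21,28) fires=5
i=12 t=34 v=5: → [28,35); WM=34
i=13 t=32 v=1: → [28,35); WM=34
i=14 t=28 v=1: DROP (t<34-3); WM=34
i=15 t=28 v=5: DROP (t<34-3); WM=34

10 14 15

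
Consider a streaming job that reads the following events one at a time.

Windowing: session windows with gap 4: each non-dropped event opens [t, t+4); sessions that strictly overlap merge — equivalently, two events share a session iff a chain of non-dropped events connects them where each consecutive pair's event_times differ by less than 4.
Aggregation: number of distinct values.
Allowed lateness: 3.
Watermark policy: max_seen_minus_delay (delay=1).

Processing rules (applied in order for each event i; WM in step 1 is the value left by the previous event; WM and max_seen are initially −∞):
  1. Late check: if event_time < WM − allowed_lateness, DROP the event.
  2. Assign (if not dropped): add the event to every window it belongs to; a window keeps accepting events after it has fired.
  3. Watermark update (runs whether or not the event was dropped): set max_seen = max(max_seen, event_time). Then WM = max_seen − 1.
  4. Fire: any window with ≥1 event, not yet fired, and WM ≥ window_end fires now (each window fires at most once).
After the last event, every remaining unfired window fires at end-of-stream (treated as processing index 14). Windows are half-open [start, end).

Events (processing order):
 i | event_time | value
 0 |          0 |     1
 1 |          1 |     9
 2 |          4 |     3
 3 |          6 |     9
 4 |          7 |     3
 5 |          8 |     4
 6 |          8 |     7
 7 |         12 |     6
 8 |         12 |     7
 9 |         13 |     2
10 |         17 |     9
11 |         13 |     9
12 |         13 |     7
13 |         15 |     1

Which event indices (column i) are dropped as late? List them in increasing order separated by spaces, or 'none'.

none

i=0 t=0 v=1: → [0,4); WM=-1
i=1 t=1 v=9: → [0,5); WM=0
i=2 t=4 v=3: → [0,8); WM=3
i=3 t=6 v=9: → [0,10); WM=5
i=4 t=7 v=3: → [0,11); WM=6
i=5 t=8 v=4: → [0,12); WM=7
i=6 t=8 v=7: → [0,12); WM=7
i=7 t=12 v=6: → [12,16); WM=11
i=8 t=12 v=7: → [12,16); WM=11
i=9 t=13 v=2: → [12,17); WM=12
i=10 t=17 v=9: → [17,21); WM=16
i=11 t=13 v=9: → [12,17); WM=16
i=12 t=13 v=7: → [12,17); WM=16
i=13 t=15 v=1: → [12,21); WM=16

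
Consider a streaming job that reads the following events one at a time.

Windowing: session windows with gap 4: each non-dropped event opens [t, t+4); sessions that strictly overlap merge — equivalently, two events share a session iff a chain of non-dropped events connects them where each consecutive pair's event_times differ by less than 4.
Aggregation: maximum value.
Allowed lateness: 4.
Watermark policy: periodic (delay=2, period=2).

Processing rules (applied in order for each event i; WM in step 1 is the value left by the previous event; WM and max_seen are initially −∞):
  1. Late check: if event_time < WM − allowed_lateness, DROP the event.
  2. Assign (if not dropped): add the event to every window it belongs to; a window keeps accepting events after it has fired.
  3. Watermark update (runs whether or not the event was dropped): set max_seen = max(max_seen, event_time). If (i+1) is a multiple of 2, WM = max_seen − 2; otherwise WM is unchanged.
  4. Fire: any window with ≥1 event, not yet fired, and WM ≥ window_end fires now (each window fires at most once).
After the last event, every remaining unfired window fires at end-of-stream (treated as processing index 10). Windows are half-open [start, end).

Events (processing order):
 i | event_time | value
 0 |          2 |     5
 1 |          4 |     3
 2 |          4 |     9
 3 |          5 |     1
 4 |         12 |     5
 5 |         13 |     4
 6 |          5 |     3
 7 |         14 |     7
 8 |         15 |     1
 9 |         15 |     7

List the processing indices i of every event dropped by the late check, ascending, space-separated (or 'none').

i=0 t=2 v=5: → [2,6); WM=−∞
i=1 t=4 v=3: → [2,8); WM=2
i=2 t=4 v=9: → [2,8); WM=2
i=3 t=5 v=1: → [2,9); WM=3
i=4 t=12 v=5: → [12,16); WM=3
i=5 t=13 v=4: → [12,17); WM=11
i=6 t=5 v=3: DROP (t<11-4); WM=11
i=7 t=14 v=7: → [12,18); WM=12
i=8 t=15 v=1: → [12,19); WM=12
i=9 t=15 v=7: → [12,19); WM=13

6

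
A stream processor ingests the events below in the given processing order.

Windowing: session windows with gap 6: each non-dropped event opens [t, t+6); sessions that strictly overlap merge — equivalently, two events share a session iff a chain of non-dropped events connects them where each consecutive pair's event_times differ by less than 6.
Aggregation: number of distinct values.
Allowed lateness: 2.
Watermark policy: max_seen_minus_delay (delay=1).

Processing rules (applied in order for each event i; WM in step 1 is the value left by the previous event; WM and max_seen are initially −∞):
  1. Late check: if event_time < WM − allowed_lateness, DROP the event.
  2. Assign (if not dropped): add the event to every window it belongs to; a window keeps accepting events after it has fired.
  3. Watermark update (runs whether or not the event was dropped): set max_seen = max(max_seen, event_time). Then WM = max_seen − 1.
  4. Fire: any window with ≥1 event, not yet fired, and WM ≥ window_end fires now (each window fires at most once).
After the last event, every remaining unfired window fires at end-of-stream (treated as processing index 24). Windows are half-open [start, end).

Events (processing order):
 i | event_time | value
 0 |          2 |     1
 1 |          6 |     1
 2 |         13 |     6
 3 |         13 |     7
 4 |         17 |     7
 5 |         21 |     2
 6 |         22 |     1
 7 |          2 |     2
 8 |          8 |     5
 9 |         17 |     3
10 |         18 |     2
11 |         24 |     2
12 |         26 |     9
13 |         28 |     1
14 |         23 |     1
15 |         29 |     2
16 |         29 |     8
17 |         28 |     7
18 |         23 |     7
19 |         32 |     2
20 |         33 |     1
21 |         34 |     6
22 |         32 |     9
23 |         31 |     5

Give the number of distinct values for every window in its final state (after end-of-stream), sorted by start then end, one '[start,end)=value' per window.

[2,12)=1 [13,40)=7

i=0 t=2 v=1: → [2,8); WM=1
i=1 t=6 v=1: → [2,12); WM=5
i=2 t=13 v=6: → [13,19); WM=12
i=3 t=13 v=7: → [13,19); WM=12
i=4 t=17 v=7: → [13,23); WM=16
i=5 t=21 v=2: → [13,27); WM=20
i=6 t=22 v=1: → [13,28); WM=21
i=7 t=2 v=2: DROP (t<21-2); WM=21
i=8 t=8 v=5: DROP (t<21-2); WM=21
i=9 t=17 v=3: DROP (t<21-2); WM=21
i=10 t=18 v=2: DROP (t<21-2); WM=21
i=11 t=24 v=2: → [13,30); WM=23
i=12 t=26 v=9: → [13,32); WM=25
i=13 t=28 v=1: → [13,34); WM=27
i=14 t=23 v=1: DROP (t<27-2); WM=27
i=15 t=29 v=2: → [13,35); WM=28
i=16 t=29 v=8: → [13,35); WM=28
i=17 t=28 v=7: → [13,35); WM=28
i=18 t=23 v=7: DROP (t<28-2); WM=28
i=19 t=32 v=2: → [13,38); WM=31
i=20 t=33 v=1: → [13,39); WM=32
i=21 t=34 v=6: → [13,40); WM=33
i=22 t=32 v=9: → [13,40); WM=33
i=23 t=31 v=5: → [13,40); WM=33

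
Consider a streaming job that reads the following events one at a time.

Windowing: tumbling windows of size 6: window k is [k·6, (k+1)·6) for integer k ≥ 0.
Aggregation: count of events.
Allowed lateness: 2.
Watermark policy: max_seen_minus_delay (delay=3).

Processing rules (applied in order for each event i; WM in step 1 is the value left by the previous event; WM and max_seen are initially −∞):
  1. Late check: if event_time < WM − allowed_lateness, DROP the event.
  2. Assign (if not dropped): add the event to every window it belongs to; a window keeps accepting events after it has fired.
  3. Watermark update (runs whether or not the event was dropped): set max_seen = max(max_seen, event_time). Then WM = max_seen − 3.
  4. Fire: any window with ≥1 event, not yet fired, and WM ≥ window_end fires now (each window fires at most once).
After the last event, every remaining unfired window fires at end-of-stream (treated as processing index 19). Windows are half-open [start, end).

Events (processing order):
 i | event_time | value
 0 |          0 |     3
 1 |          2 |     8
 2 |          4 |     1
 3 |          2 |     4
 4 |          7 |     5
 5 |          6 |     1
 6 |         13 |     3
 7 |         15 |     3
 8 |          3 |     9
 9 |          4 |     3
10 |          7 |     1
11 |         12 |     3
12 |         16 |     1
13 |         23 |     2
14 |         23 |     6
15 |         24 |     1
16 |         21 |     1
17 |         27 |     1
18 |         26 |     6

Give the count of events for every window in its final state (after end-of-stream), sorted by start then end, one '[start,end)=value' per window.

[0,6)=4 [6,12)=2 [12,18)=4 [18,24)=3 [24,30)=3

i=0 t=0 v=3: → [0,6); WM=-3
i=1 t=2 v=8: → [0,6); WM=-1
i=2 t=4 v=1: → [0,6); WM=1
i=3 t=2 v=4: → [0,6); WM=1
i=4 t=7 v=5: → [6,12); WM=4
i=5 t=6 v=1: → [6,12); WM=4
i=6 t=13 v=3: → [12,18); WM=10; [0,6) fires=4
i=7 t=15 v=3: → [12,18); WM=12; [6,12) fires=2
i=8 t=3 v=9: DROP (t<12-2); WM=12
i=9 t=4 v=3: DROP (t<12-2); WM=12
i=10 t=7 v=1: DROP (t<12-2); WM=12
i=11 t=12 v=3: → [12,18); WM=12
i=12 t=16 v=1: → [12,18); WM=13
i=13 t=23 v=2: → [18,24); WM=20; [12,18) fires=4
i=14 t=23 v=6: → [18,24); WM=20
i=15 t=24 v=1: → [24,30); WM=21
i=16 t=21 v=1: → [18,24); WM=21
i=17 t=27 v=1: → [24,30); WM=24; [18,24) fires=3
i=18 t=26 v=6: → [24,30); WM=24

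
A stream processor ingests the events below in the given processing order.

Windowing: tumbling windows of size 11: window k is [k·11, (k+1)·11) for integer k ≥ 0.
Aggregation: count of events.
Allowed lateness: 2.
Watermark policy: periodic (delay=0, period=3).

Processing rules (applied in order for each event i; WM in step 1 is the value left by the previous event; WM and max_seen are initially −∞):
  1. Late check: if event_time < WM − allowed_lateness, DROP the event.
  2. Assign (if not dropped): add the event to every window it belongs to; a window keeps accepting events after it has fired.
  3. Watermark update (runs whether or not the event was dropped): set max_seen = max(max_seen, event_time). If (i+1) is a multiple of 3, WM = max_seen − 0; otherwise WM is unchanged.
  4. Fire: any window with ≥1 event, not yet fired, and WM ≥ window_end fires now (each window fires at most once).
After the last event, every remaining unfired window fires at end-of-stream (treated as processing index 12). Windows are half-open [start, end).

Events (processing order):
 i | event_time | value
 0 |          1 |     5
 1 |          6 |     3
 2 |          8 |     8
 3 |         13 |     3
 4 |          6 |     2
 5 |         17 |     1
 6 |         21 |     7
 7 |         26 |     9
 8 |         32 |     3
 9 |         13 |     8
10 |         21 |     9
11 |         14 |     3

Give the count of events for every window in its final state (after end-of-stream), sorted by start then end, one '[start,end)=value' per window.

[0,11)=4 [11,22)=3 [22,33)=2

i=0 t=1 v=5: → [0,11); WM=−∞
i=1 t=6 v=3: → [0,11); WM=−∞
i=2 t=8 v=8: → [0,11); WM=8
i=3 t=13 v=3: → [11,22); WM=8
i=4 t=6 v=2: → [0,11); WM=8
i=5 t=17 v=1: → [11,22); WM=17; [0,11) fires=4
i=6 t=21 v=7: → [11,22); WM=17
i=7 t=26 v=9: → [22,33); WM=17
i=8 t=32 v=3: → [22,33); WM=32; [11,22) fires=3
i=9 t=13 v=8: DROP (t<32-2); WM=32
i=10 t=21 v=9: DROP (t<32-2); WM=32
i=11 t=14 v=3: DROP (t<32-2); WM=32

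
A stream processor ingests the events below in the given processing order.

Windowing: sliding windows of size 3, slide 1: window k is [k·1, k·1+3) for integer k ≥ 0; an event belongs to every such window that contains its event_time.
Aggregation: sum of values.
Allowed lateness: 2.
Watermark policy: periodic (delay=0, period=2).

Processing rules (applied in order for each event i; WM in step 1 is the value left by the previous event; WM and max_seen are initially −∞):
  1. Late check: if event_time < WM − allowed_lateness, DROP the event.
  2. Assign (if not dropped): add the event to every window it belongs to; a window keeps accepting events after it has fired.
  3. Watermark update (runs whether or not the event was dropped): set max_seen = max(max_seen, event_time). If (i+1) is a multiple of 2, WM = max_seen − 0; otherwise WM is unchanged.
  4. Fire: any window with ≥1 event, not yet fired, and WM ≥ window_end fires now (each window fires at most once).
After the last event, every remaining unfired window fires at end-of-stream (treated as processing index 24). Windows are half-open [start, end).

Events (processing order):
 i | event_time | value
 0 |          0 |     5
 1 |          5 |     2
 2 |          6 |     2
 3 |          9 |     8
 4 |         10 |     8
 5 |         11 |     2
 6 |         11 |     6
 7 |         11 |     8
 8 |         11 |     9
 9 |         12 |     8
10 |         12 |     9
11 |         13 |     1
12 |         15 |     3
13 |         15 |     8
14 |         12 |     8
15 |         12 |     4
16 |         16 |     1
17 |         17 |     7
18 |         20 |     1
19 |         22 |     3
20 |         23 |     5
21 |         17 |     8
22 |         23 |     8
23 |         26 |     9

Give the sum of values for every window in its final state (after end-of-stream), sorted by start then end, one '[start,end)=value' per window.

i=0 t=0 v=5: → [0,3); WM=−∞
i=1 t=5 v=2: → [5,8),[4,7),[3,6); WM=5; [0,3) fires=5
i=2 t=6 v=2: → [6,9),[5,8),[4,7); WM=5
i=3 t=9 v=8: → [9,12),[8,11),[7,10); WM=9; [3,6) fires=2 [4,7) fires=4 [5,8) fires=4 [6,9) fires=2
i=4 t=10 v=8: → [10,13),[9,12),[8,11); WM=9
i=5 t=11 v=2: → [11,14),[10,13),[9,12); WM=11; [7,10) fires=8 [8,11) fires=16
i=6 t=11 v=6: → [11,14),[10,13),[9,12); WM=11
i=7 t=11 v=8: → [11,14),[10,13),[9,12); WM=11
i=8 t=11 v=9: → [11,14),[10,13),[9,12); WM=11
i=9 t=12 v=8: → [12,15),[11,14),[10,13); WM=12; [9,12) fires=41
i=10 t=12 v=9: → [12,15),[11,14),[10,13); WM=12
i=11 t=13 v=1: → [13,16),[12,15),[11,14); WM=13; [10,13) fires=50
i=12 t=15 v=3: → [15,18),[14,17),[13,16); WM=13
i=13 t=15 v=8: → [15,18),[14,17),[13,16); WM=15; [11,14) fires=43 [12,15) fires=18
i=14 t=12 v=8: DROP (t<15-2); WM=15
i=15 t=12 v=4: DROP (t<15-2); WM=15
i=16 t=16 v=1: → [16,19),[15,18),[14,17); WM=15
i=17 t=17 v=7: → [17,20),[16,19),[15,18); WM=17; [13,16) fires=12 [14,17) fires=12
i=18 t=20 v=1: → [20,23),[19,22),[18,21); WM=17
i=19 t=22 v=3: → [22,25),[21,24),[20,23); WM=22; [15,18) fires=19 [16,19) fires=8 [17,20) fires=7 [18,21) fires=1 [19,22) fires=1
i=20 t=23 v=5: → [23,26),[22,25),[21,24); WM=22
i=21 t=17 v=8: DROP (t<22-2); WM=23; [20,23) fires=4
i=22 t=23 v=8: → [23,26),[22,25),[21,24); WM=23
i=23 t=26 v=9: → [26,29),[25,28),[24,27); WM=26; [21,24) fires=16 [22,25) fires=16 [23,26) fires=13

[0,3)=5 [3,6)=2 [4,7)=4 [5,8)=4 [6,9)=2 [7,10)=8 [8,11)=16 [9,12)=41 [10,13)=50 [11,14)=43 [12,15)=18 [13,16)=12 [14,17)=12 [15,18)=19 [16,19)=8 [17,20)=7 [18,21)=1 [19,22)=1 [20,23)=4 [21,24)=16 [22,25)=16 [23,26)=13 [24,27)=9 [25,28)=9 [26,29)=9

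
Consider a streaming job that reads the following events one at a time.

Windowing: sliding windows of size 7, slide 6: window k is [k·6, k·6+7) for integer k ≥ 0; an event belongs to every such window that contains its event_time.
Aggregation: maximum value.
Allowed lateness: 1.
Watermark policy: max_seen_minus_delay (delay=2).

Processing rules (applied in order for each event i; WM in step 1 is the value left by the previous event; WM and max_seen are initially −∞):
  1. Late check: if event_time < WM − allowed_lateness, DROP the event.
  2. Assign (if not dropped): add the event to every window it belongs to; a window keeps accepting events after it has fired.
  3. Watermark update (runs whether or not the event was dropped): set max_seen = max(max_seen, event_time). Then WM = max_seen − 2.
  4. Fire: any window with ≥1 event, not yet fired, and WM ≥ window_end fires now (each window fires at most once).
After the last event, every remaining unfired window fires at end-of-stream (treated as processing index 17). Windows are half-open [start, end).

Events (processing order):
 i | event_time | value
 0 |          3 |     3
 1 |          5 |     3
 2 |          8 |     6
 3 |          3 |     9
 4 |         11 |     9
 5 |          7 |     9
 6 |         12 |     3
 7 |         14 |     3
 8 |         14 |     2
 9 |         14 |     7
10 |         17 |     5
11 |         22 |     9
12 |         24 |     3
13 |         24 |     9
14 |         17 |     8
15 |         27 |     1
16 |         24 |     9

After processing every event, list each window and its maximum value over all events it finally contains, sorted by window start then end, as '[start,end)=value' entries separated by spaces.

i=0 t=3 v=3: → [0,7); WM=1
i=1 t=5 v=3: → [0,7); WM=3
i=2 t=8 v=6: → [6,13); WM=6
i=3 t=3 v=9: DROP (t<6-1); WM=6
i=4 t=11 v=9: → [6,13); WM=9; [0,7) fires=3
i=5 t=7 v=9: DROP (t<9-1); WM=9
i=6 t=12 v=3: → [12,19),[6,13); WM=10
i=7 t=14 v=3: → [12,19); WM=12
i=8 t=14 v=2: → [12,19); WM=12
i=9 t=14 v=7: → [12,19); WM=12
i=10 t=17 v=5: → [12,19); WM=15; [6,13) fires=9
i=11 t=22 v=9: → [18,25); WM=20; [12,19) fires=7
i=12 t=24 v=3: → [24,31),[18,25); WM=22
i=13 t=24 v=9: → [24,31),[18,25); WM=22
i=14 t=17 v=8: DROP (t<22-1); WM=22
i=15 t=27 v=1: → [24,31); WM=25; [18,25) fires=9
i=16 t=24 v=9: → [24,31),[18,25); WM=25

[0,7)=3 [6,13)=9 [12,19)=7 [18,25)=9 [24,31)=9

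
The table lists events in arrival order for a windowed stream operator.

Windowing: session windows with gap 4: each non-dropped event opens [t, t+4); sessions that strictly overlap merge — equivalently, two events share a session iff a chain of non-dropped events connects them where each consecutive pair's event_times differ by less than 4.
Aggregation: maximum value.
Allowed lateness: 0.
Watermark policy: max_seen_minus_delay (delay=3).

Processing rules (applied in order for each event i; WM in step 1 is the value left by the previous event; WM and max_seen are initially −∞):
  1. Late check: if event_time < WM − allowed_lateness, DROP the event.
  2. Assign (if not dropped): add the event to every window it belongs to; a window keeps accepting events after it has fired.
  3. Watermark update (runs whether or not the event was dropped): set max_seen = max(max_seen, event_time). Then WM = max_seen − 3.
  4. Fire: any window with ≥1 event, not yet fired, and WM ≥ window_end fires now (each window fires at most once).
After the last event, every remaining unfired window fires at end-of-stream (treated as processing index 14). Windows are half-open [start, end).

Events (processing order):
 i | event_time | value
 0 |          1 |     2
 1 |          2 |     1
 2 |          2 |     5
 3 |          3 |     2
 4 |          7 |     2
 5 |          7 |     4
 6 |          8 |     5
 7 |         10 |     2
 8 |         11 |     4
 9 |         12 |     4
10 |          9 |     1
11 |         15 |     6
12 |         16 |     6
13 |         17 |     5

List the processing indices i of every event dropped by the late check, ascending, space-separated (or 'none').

none

i=0 t=1 v=2: → [1,5); WM=-2
i=1 t=2 v=1: → [1,6); WM=-1
i=2 t=2 v=5: → [1,6); WM=-1
i=3 t=3 v=2: → [1,7); WM=0
i=4 t=7 v=2: → [7,11); WM=4
i=5 t=7 v=4: → [7,11); WM=4
i=6 t=8 v=5: → [7,12); WM=5
i=7 t=10 v=2: → [7,14); WM=7
i=8 t=11 v=4: → [7,15); WM=8
i=9 t=12 v=4: → [7,16); WM=9
i=10 t=9 v=1: → [7,16); WM=9
i=11 t=15 v=6: → [7,19); WM=12
i=12 t=16 v=6: → [7,20); WM=13
i=13 t=17 v=5: → [7,21); WM=14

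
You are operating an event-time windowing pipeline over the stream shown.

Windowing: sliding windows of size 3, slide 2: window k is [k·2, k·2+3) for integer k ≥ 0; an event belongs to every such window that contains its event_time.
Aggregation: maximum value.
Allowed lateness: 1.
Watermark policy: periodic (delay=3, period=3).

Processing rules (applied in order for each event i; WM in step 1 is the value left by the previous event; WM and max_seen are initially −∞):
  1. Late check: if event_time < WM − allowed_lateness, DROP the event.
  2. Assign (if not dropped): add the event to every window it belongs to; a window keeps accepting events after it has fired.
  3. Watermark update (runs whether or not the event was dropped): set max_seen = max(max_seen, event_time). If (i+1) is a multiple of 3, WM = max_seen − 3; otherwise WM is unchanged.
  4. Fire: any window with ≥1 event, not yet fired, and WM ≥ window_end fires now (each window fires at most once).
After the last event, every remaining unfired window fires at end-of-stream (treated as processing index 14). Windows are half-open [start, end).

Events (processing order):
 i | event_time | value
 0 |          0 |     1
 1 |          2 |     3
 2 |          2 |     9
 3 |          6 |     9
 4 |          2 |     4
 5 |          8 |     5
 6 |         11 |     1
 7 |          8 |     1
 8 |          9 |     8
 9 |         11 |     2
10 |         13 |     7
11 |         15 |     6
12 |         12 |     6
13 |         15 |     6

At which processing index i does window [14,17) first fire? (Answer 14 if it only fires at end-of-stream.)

14

i=0 t=0 v=1: → [0,3); WM=−∞
i=1 t=2 v=3: → [2,5),[0,3); WM=−∞
i=2 t=2 v=9: → [2,5),[0,3); WM=-1
i=3 t=6 v=9: → [6,9),[4,7); WM=-1
i=4 t=2 v=4: → [2,5),[0,3); WM=-1
i=5 t=8 v=5: → [8,11),[6,9); WM=5; [0,3) fires=9 [2,5) fires=9
i=6 t=11 v=1: → [10,13); WM=5
i=7 t=8 v=1: → [8,11),[6,9); WM=5
i=8 t=9 v=8: → [8,11); WM=8; [4,7) fires=9
i=9 t=11 v=2: → [10,13); WM=8
i=10 t=13 v=7: → [12,15); WM=8
i=11 t=15 v=6: → [14,17); WM=12; [6,9) fires=9 [8,11) fires=8
i=12 t=12 v=6: → [12,15),[10,13); WM=12
i=13 t=15 v=6: → [14,17); WM=12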